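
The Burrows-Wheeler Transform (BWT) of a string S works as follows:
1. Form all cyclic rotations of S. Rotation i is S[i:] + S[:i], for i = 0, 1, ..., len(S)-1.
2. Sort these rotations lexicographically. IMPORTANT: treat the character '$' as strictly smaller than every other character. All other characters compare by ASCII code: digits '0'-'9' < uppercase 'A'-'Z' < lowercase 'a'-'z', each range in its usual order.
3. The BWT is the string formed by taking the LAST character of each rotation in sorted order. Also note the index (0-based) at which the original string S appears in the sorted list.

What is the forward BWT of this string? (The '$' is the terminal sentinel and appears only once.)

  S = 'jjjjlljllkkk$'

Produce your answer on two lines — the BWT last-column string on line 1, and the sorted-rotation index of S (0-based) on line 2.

All 13 rotations (rotation i = S[i:]+S[:i]):
  rot[0] = jjjjlljllkkk$
  rot[1] = jjjlljllkkk$j
  rot[2] = jjlljllkkk$jj
  rot[3] = jlljllkkk$jjj
  rot[4] = lljllkkk$jjjj
  rot[5] = ljllkkk$jjjjl
  rot[6] = jllkkk$jjjjll
  rot[7] = llkkk$jjjjllj
  rot[8] = lkkk$jjjjlljl
  rot[9] = kkk$jjjjlljll
  rot[10] = kk$jjjjlljllk
  rot[11] = k$jjjjlljllkk
  rot[12] = $jjjjlljllkkk
Sorted (with $ < everything):
  sorted[0] = $jjjjlljllkkk  (last char: 'k')
  sorted[1] = jjjjlljllkkk$  (last char: '$')
  sorted[2] = jjjlljllkkk$j  (last char: 'j')
  sorted[3] = jjlljllkkk$jj  (last char: 'j')
  sorted[4] = jlljllkkk$jjj  (last char: 'j')
  sorted[5] = jllkkk$jjjjll  (last char: 'l')
  sorted[6] = k$jjjjlljllkk  (last char: 'k')
  sorted[7] = kk$jjjjlljllk  (last char: 'k')
  sorted[8] = kkk$jjjjlljll  (last char: 'l')
  sorted[9] = ljllkkk$jjjjl  (last char: 'l')
  sorted[10] = lkkk$jjjjlljl  (last char: 'l')
  sorted[11] = lljllkkk$jjjj  (last char: 'j')
  sorted[12] = llkkk$jjjjllj  (last char: 'j')
Last column: k$jjjlkkllljj
Original string S is at sorted index 1

Answer: k$jjjlkkllljj
1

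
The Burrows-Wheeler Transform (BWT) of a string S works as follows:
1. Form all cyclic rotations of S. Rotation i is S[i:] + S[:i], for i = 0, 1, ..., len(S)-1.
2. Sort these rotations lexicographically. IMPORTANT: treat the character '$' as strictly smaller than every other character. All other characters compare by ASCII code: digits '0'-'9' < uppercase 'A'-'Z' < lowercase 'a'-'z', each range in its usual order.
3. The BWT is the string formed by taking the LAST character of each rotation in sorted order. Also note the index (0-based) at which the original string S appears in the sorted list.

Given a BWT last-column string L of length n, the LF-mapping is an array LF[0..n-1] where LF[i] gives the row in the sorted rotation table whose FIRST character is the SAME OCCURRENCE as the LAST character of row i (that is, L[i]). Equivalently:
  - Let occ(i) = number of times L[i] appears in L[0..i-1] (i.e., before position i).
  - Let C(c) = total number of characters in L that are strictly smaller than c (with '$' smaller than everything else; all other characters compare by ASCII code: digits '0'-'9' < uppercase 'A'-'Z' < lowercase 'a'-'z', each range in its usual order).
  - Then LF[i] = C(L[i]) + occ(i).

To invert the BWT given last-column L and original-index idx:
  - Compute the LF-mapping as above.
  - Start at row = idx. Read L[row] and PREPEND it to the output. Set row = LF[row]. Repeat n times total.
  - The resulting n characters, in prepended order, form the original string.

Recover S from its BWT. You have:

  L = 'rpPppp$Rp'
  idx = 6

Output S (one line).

Answer: ppppPRpr$

Derivation:
LF mapping: 8 3 1 4 5 6 0 2 7
Walk LF starting at row 6, prepending L[row]:
  step 1: row=6, L[6]='$', prepend. Next row=LF[6]=0
  step 2: row=0, L[0]='r', prepend. Next row=LF[0]=8
  step 3: row=8, L[8]='p', prepend. Next row=LF[8]=7
  step 4: row=7, L[7]='R', prepend. Next row=LF[7]=2
  step 5: row=2, L[2]='P', prepend. Next row=LF[2]=1
  step 6: row=1, L[1]='p', prepend. Next row=LF[1]=3
  step 7: row=3, L[3]='p', prepend. Next row=LF[3]=4
  step 8: row=4, L[4]='p', prepend. Next row=LF[4]=5
  step 9: row=5, L[5]='p', prepend. Next row=LF[5]=6
Reversed output: ppppPRpr$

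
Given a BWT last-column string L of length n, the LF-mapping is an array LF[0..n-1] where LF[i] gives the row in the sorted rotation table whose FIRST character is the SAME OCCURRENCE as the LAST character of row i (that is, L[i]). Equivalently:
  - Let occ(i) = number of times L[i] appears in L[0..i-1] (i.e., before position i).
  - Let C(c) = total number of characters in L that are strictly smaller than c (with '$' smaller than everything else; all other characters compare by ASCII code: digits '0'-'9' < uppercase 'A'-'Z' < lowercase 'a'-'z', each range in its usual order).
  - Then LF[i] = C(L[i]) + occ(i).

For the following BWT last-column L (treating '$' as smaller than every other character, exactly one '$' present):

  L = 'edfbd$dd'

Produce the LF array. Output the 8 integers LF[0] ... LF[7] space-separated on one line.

Char counts: '$':1, 'b':1, 'd':4, 'e':1, 'f':1
C (first-col start): C('$')=0, C('b')=1, C('d')=2, C('e')=6, C('f')=7
L[0]='e': occ=0, LF[0]=C('e')+0=6+0=6
L[1]='d': occ=0, LF[1]=C('d')+0=2+0=2
L[2]='f': occ=0, LF[2]=C('f')+0=7+0=7
L[3]='b': occ=0, LF[3]=C('b')+0=1+0=1
L[4]='d': occ=1, LF[4]=C('d')+1=2+1=3
L[5]='$': occ=0, LF[5]=C('$')+0=0+0=0
L[6]='d': occ=2, LF[6]=C('d')+2=2+2=4
L[7]='d': occ=3, LF[7]=C('d')+3=2+3=5

Answer: 6 2 7 1 3 0 4 5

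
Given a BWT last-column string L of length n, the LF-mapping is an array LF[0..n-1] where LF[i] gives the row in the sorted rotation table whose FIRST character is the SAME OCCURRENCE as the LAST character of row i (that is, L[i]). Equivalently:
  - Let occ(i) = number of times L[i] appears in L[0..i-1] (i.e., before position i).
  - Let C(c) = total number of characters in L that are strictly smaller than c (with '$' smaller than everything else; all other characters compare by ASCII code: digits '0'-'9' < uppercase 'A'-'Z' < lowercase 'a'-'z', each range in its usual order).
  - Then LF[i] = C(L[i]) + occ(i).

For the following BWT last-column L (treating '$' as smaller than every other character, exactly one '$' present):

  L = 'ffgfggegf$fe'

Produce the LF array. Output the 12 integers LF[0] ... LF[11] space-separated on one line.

Answer: 3 4 8 5 9 10 1 11 6 0 7 2

Derivation:
Char counts: '$':1, 'e':2, 'f':5, 'g':4
C (first-col start): C('$')=0, C('e')=1, C('f')=3, C('g')=8
L[0]='f': occ=0, LF[0]=C('f')+0=3+0=3
L[1]='f': occ=1, LF[1]=C('f')+1=3+1=4
L[2]='g': occ=0, LF[2]=C('g')+0=8+0=8
L[3]='f': occ=2, LF[3]=C('f')+2=3+2=5
L[4]='g': occ=1, LF[4]=C('g')+1=8+1=9
L[5]='g': occ=2, LF[5]=C('g')+2=8+2=10
L[6]='e': occ=0, LF[6]=C('e')+0=1+0=1
L[7]='g': occ=3, LF[7]=C('g')+3=8+3=11
L[8]='f': occ=3, LF[8]=C('f')+3=3+3=6
L[9]='$': occ=0, LF[9]=C('$')+0=0+0=0
L[10]='f': occ=4, LF[10]=C('f')+4=3+4=7
L[11]='e': occ=1, LF[11]=C('e')+1=1+1=2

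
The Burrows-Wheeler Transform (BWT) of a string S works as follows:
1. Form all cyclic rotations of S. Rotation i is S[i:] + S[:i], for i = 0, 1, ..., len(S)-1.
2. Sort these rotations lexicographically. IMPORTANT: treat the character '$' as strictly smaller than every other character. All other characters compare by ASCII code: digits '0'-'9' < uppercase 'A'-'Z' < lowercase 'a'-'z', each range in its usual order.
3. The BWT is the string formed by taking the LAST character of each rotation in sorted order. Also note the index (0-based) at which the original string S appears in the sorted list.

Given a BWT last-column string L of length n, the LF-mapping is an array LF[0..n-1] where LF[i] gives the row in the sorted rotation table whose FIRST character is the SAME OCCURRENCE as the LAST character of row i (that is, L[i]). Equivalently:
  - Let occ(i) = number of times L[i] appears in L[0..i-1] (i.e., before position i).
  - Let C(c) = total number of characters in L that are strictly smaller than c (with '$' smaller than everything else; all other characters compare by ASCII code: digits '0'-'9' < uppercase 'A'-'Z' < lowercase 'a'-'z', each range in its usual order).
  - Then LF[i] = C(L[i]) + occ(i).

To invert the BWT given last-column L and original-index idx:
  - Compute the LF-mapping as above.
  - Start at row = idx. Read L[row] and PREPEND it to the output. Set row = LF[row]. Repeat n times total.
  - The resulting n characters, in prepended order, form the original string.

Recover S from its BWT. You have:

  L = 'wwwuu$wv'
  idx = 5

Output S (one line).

LF mapping: 4 5 6 1 2 0 7 3
Walk LF starting at row 5, prepending L[row]:
  step 1: row=5, L[5]='$', prepend. Next row=LF[5]=0
  step 2: row=0, L[0]='w', prepend. Next row=LF[0]=4
  step 3: row=4, L[4]='u', prepend. Next row=LF[4]=2
  step 4: row=2, L[2]='w', prepend. Next row=LF[2]=6
  step 5: row=6, L[6]='w', prepend. Next row=LF[6]=7
  step 6: row=7, L[7]='v', prepend. Next row=LF[7]=3
  step 7: row=3, L[3]='u', prepend. Next row=LF[3]=1
  step 8: row=1, L[1]='w', prepend. Next row=LF[1]=5
Reversed output: wuvwwuw$

Answer: wuvwwuw$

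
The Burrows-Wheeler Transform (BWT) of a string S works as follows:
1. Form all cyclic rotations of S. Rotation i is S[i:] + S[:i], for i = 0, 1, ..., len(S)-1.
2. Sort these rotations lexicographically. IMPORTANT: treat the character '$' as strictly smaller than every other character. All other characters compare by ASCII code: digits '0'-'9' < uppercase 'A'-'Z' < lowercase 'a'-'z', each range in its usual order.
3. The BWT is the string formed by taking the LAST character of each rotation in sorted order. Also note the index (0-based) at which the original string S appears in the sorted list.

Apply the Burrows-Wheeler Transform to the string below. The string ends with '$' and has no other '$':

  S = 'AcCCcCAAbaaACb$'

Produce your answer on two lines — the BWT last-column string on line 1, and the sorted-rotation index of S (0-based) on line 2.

All 15 rotations (rotation i = S[i:]+S[:i]):
  rot[0] = AcCCcCAAbaaACb$
  rot[1] = cCCcCAAbaaACb$A
  rot[2] = CCcCAAbaaACb$Ac
  rot[3] = CcCAAbaaACb$AcC
  rot[4] = cCAAbaaACb$AcCC
  rot[5] = CAAbaaACb$AcCCc
  rot[6] = AAbaaACb$AcCCcC
  rot[7] = AbaaACb$AcCCcCA
  rot[8] = baaACb$AcCCcCAA
  rot[9] = aaACb$AcCCcCAAb
  rot[10] = aACb$AcCCcCAAba
  rot[11] = ACb$AcCCcCAAbaa
  rot[12] = Cb$AcCCcCAAbaaA
  rot[13] = b$AcCCcCAAbaaAC
  rot[14] = $AcCCcCAAbaaACb
Sorted (with $ < everything):
  sorted[0] = $AcCCcCAAbaaACb  (last char: 'b')
  sorted[1] = AAbaaACb$AcCCcC  (last char: 'C')
  sorted[2] = ACb$AcCCcCAAbaa  (last char: 'a')
  sorted[3] = AbaaACb$AcCCcCA  (last char: 'A')
  sorted[4] = AcCCcCAAbaaACb$  (last char: '$')
  sorted[5] = CAAbaaACb$AcCCc  (last char: 'c')
  sorted[6] = CCcCAAbaaACb$Ac  (last char: 'c')
  sorted[7] = Cb$AcCCcCAAbaaA  (last char: 'A')
  sorted[8] = CcCAAbaaACb$AcC  (last char: 'C')
  sorted[9] = aACb$AcCCcCAAba  (last char: 'a')
  sorted[10] = aaACb$AcCCcCAAb  (last char: 'b')
  sorted[11] = b$AcCCcCAAbaaAC  (last char: 'C')
  sorted[12] = baaACb$AcCCcCAA  (last char: 'A')
  sorted[13] = cCAAbaaACb$AcCC  (last char: 'C')
  sorted[14] = cCCcCAAbaaACb$A  (last char: 'A')
Last column: bCaA$ccACabCACA
Original string S is at sorted index 4

Answer: bCaA$ccACabCACA
4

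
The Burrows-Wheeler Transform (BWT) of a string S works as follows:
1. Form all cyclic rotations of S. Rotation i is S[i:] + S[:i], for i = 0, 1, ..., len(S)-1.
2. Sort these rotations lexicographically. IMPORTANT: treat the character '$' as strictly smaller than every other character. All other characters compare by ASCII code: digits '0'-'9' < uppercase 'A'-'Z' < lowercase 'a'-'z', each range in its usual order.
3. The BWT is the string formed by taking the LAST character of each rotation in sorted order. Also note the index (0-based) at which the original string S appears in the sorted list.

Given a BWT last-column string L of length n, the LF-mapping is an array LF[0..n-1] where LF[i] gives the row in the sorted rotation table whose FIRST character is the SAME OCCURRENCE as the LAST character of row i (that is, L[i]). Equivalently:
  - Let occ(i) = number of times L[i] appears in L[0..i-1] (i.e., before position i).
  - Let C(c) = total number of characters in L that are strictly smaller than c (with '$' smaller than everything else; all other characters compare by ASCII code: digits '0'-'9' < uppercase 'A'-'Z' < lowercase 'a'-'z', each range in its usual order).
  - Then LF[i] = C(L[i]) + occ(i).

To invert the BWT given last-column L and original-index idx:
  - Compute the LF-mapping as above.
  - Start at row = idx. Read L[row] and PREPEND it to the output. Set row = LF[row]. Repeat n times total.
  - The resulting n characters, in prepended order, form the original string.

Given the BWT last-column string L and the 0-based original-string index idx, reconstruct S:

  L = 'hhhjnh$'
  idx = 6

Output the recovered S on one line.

LF mapping: 1 2 3 5 6 4 0
Walk LF starting at row 6, prepending L[row]:
  step 1: row=6, L[6]='$', prepend. Next row=LF[6]=0
  step 2: row=0, L[0]='h', prepend. Next row=LF[0]=1
  step 3: row=1, L[1]='h', prepend. Next row=LF[1]=2
  step 4: row=2, L[2]='h', prepend. Next row=LF[2]=3
  step 5: row=3, L[3]='j', prepend. Next row=LF[3]=5
  step 6: row=5, L[5]='h', prepend. Next row=LF[5]=4
  step 7: row=4, L[4]='n', prepend. Next row=LF[4]=6
Reversed output: nhjhhh$

Answer: nhjhhh$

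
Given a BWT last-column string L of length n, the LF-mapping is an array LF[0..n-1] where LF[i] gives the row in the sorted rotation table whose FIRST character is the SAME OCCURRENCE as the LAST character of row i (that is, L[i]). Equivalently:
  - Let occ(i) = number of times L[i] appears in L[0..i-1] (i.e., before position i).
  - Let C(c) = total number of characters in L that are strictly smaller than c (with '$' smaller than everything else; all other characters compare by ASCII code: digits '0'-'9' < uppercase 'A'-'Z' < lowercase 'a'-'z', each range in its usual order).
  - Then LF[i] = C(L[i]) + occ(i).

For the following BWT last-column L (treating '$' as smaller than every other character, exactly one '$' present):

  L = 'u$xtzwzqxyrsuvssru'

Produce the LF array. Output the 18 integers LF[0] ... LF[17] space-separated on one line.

Answer: 8 0 13 7 16 12 17 1 14 15 2 4 9 11 5 6 3 10

Derivation:
Char counts: '$':1, 'q':1, 'r':2, 's':3, 't':1, 'u':3, 'v':1, 'w':1, 'x':2, 'y':1, 'z':2
C (first-col start): C('$')=0, C('q')=1, C('r')=2, C('s')=4, C('t')=7, C('u')=8, C('v')=11, C('w')=12, C('x')=13, C('y')=15, C('z')=16
L[0]='u': occ=0, LF[0]=C('u')+0=8+0=8
L[1]='$': occ=0, LF[1]=C('$')+0=0+0=0
L[2]='x': occ=0, LF[2]=C('x')+0=13+0=13
L[3]='t': occ=0, LF[3]=C('t')+0=7+0=7
L[4]='z': occ=0, LF[4]=C('z')+0=16+0=16
L[5]='w': occ=0, LF[5]=C('w')+0=12+0=12
L[6]='z': occ=1, LF[6]=C('z')+1=16+1=17
L[7]='q': occ=0, LF[7]=C('q')+0=1+0=1
L[8]='x': occ=1, LF[8]=C('x')+1=13+1=14
L[9]='y': occ=0, LF[9]=C('y')+0=15+0=15
L[10]='r': occ=0, LF[10]=C('r')+0=2+0=2
L[11]='s': occ=0, LF[11]=C('s')+0=4+0=4
L[12]='u': occ=1, LF[12]=C('u')+1=8+1=9
L[13]='v': occ=0, LF[13]=C('v')+0=11+0=11
L[14]='s': occ=1, LF[14]=C('s')+1=4+1=5
L[15]='s': occ=2, LF[15]=C('s')+2=4+2=6
L[16]='r': occ=1, LF[16]=C('r')+1=2+1=3
L[17]='u': occ=2, LF[17]=C('u')+2=8+2=10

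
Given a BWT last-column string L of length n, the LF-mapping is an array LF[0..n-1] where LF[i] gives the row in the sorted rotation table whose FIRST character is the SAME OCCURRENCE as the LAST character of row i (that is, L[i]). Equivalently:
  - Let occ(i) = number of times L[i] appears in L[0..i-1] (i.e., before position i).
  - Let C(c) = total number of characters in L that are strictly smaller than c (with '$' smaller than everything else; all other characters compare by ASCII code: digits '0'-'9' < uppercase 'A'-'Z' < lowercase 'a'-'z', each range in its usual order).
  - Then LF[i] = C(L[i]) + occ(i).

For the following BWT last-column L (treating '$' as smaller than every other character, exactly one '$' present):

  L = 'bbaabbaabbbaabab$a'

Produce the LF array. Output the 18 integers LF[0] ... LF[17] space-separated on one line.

Answer: 9 10 1 2 11 12 3 4 13 14 15 5 6 16 7 17 0 8

Derivation:
Char counts: '$':1, 'a':8, 'b':9
C (first-col start): C('$')=0, C('a')=1, C('b')=9
L[0]='b': occ=0, LF[0]=C('b')+0=9+0=9
L[1]='b': occ=1, LF[1]=C('b')+1=9+1=10
L[2]='a': occ=0, LF[2]=C('a')+0=1+0=1
L[3]='a': occ=1, LF[3]=C('a')+1=1+1=2
L[4]='b': occ=2, LF[4]=C('b')+2=9+2=11
L[5]='b': occ=3, LF[5]=C('b')+3=9+3=12
L[6]='a': occ=2, LF[6]=C('a')+2=1+2=3
L[7]='a': occ=3, LF[7]=C('a')+3=1+3=4
L[8]='b': occ=4, LF[8]=C('b')+4=9+4=13
L[9]='b': occ=5, LF[9]=C('b')+5=9+5=14
L[10]='b': occ=6, LF[10]=C('b')+6=9+6=15
L[11]='a': occ=4, LF[11]=C('a')+4=1+4=5
L[12]='a': occ=5, LF[12]=C('a')+5=1+5=6
L[13]='b': occ=7, LF[13]=C('b')+7=9+7=16
L[14]='a': occ=6, LF[14]=C('a')+6=1+6=7
L[15]='b': occ=8, LF[15]=C('b')+8=9+8=17
L[16]='$': occ=0, LF[16]=C('$')+0=0+0=0
L[17]='a': occ=7, LF[17]=C('a')+7=1+7=8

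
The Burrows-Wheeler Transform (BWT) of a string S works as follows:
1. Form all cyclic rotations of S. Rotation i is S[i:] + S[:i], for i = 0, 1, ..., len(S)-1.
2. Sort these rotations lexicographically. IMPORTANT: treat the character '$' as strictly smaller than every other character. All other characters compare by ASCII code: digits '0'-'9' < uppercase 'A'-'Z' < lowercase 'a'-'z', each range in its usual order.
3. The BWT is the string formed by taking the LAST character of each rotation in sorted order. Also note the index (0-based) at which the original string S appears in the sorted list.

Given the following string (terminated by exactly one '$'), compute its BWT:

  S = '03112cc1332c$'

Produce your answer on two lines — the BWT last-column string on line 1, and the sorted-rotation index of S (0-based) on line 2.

Answer: c$31c310312c2
1

Derivation:
All 13 rotations (rotation i = S[i:]+S[:i]):
  rot[0] = 03112cc1332c$
  rot[1] = 3112cc1332c$0
  rot[2] = 112cc1332c$03
  rot[3] = 12cc1332c$031
  rot[4] = 2cc1332c$0311
  rot[5] = cc1332c$03112
  rot[6] = c1332c$03112c
  rot[7] = 1332c$03112cc
  rot[8] = 332c$03112cc1
  rot[9] = 32c$03112cc13
  rot[10] = 2c$03112cc133
  rot[11] = c$03112cc1332
  rot[12] = $03112cc1332c
Sorted (with $ < everything):
  sorted[0] = $03112cc1332c  (last char: 'c')
  sorted[1] = 03112cc1332c$  (last char: '$')
  sorted[2] = 112cc1332c$03  (last char: '3')
  sorted[3] = 12cc1332c$031  (last char: '1')
  sorted[4] = 1332c$03112cc  (last char: 'c')
  sorted[5] = 2c$03112cc133  (last char: '3')
  sorted[6] = 2cc1332c$0311  (last char: '1')
  sorted[7] = 3112cc1332c$0  (last char: '0')
  sorted[8] = 32c$03112cc13  (last char: '3')
  sorted[9] = 332c$03112cc1  (last char: '1')
  sorted[10] = c$03112cc1332  (last char: '2')
  sorted[11] = c1332c$03112c  (last char: 'c')
  sorted[12] = cc1332c$03112  (last char: '2')
Last column: c$31c310312c2
Original string S is at sorted index 1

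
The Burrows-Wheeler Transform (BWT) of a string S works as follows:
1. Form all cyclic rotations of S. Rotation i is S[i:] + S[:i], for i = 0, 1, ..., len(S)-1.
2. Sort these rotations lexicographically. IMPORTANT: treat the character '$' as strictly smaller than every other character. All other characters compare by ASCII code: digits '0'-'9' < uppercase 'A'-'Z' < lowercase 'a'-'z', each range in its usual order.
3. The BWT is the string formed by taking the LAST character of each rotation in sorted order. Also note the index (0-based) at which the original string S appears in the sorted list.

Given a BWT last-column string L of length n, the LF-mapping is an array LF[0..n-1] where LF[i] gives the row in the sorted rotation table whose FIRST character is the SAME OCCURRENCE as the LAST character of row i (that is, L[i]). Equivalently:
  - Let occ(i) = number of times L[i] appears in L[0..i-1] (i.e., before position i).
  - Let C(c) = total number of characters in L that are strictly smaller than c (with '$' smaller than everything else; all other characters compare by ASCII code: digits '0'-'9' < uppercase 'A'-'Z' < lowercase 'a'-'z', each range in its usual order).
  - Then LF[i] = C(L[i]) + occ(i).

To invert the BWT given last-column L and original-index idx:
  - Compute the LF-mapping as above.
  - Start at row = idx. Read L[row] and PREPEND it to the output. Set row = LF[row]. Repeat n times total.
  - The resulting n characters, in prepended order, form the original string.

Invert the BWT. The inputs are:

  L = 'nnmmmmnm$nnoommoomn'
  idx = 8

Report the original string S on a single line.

Answer: moonmnnmmmmmmnoonn$

Derivation:
LF mapping: 9 10 1 2 3 4 11 5 0 12 13 15 16 6 7 17 18 8 14
Walk LF starting at row 8, prepending L[row]:
  step 1: row=8, L[8]='$', prepend. Next row=LF[8]=0
  step 2: row=0, L[0]='n', prepend. Next row=LF[0]=9
  step 3: row=9, L[9]='n', prepend. Next row=LF[9]=12
  step 4: row=12, L[12]='o', prepend. Next row=LF[12]=16
  step 5: row=16, L[16]='o', prepend. Next row=LF[16]=18
  step 6: row=18, L[18]='n', prepend. Next row=LF[18]=14
  step 7: row=14, L[14]='m', prepend. Next row=LF[14]=7
  step 8: row=7, L[7]='m', prepend. Next row=LF[7]=5
  step 9: row=5, L[5]='m', prepend. Next row=LF[5]=4
  step 10: row=4, L[4]='m', prepend. Next row=LF[4]=3
  step 11: row=3, L[3]='m', prepend. Next row=LF[3]=2
  step 12: row=2, L[2]='m', prepend. Next row=LF[2]=1
  step 13: row=1, L[1]='n', prepend. Next row=LF[1]=10
  step 14: row=10, L[10]='n', prepend. Next row=LF[10]=13
  step 15: row=13, L[13]='m', prepend. Next row=LF[13]=6
  step 16: row=6, L[6]='n', prepend. Next row=LF[6]=11
  step 17: row=11, L[11]='o', prepend. Next row=LF[11]=15
  step 18: row=15, L[15]='o', prepend. Next row=LF[15]=17
  step 19: row=17, L[17]='m', prepend. Next row=LF[17]=8
Reversed output: moonmnnmmmmmmnoonn$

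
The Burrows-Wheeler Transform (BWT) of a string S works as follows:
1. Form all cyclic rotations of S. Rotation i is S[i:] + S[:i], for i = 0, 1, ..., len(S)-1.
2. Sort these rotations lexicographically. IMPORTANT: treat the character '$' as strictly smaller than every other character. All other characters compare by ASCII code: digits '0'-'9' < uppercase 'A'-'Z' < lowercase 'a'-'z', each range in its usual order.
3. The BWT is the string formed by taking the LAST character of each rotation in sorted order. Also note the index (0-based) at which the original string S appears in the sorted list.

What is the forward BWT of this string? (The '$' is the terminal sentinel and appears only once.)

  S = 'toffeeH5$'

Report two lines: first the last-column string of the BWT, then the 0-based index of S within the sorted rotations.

Answer: 5Heeffot$
8

Derivation:
All 9 rotations (rotation i = S[i:]+S[:i]):
  rot[0] = toffeeH5$
  rot[1] = offeeH5$t
  rot[2] = ffeeH5$to
  rot[3] = feeH5$tof
  rot[4] = eeH5$toff
  rot[5] = eH5$toffe
  rot[6] = H5$toffee
  rot[7] = 5$toffeeH
  rot[8] = $toffeeH5
Sorted (with $ < everything):
  sorted[0] = $toffeeH5  (last char: '5')
  sorted[1] = 5$toffeeH  (last char: 'H')
  sorted[2] = H5$toffee  (last char: 'e')
  sorted[3] = eH5$toffe  (last char: 'e')
  sorted[4] = eeH5$toff  (last char: 'f')
  sorted[5] = feeH5$tof  (last char: 'f')
  sorted[6] = ffeeH5$to  (last char: 'o')
  sorted[7] = offeeH5$t  (last char: 't')
  sorted[8] = toffeeH5$  (last char: '$')
Last column: 5Heeffot$
Original string S is at sorted index 8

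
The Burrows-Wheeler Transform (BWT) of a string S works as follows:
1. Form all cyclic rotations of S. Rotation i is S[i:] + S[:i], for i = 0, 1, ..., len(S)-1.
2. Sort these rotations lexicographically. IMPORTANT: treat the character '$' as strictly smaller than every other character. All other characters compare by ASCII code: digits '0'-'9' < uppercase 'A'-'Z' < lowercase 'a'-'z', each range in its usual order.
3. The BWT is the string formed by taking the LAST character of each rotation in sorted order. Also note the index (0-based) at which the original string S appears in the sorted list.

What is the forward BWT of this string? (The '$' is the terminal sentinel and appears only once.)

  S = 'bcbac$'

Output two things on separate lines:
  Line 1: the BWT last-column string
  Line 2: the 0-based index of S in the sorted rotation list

Answer: cbc$ab
3

Derivation:
All 6 rotations (rotation i = S[i:]+S[:i]):
  rot[0] = bcbac$
  rot[1] = cbac$b
  rot[2] = bac$bc
  rot[3] = ac$bcb
  rot[4] = c$bcba
  rot[5] = $bcbac
Sorted (with $ < everything):
  sorted[0] = $bcbac  (last char: 'c')
  sorted[1] = ac$bcb  (last char: 'b')
  sorted[2] = bac$bc  (last char: 'c')
  sorted[3] = bcbac$  (last char: '$')
  sorted[4] = c$bcba  (last char: 'a')
  sorted[5] = cbac$b  (last char: 'b')
Last column: cbc$ab
Original string S is at sorted index 3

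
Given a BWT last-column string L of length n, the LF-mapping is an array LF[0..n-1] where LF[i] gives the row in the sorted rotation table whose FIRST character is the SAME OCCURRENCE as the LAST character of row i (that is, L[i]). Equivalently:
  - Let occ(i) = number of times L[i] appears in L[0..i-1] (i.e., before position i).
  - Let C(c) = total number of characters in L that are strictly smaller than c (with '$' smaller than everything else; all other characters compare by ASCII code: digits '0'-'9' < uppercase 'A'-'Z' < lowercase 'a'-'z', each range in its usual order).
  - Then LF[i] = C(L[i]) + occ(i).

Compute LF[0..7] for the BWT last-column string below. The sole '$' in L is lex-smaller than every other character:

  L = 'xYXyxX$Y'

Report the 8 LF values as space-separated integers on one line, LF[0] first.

Answer: 5 3 1 7 6 2 0 4

Derivation:
Char counts: '$':1, 'X':2, 'Y':2, 'x':2, 'y':1
C (first-col start): C('$')=0, C('X')=1, C('Y')=3, C('x')=5, C('y')=7
L[0]='x': occ=0, LF[0]=C('x')+0=5+0=5
L[1]='Y': occ=0, LF[1]=C('Y')+0=3+0=3
L[2]='X': occ=0, LF[2]=C('X')+0=1+0=1
L[3]='y': occ=0, LF[3]=C('y')+0=7+0=7
L[4]='x': occ=1, LF[4]=C('x')+1=5+1=6
L[5]='X': occ=1, LF[5]=C('X')+1=1+1=2
L[6]='$': occ=0, LF[6]=C('$')+0=0+0=0
L[7]='Y': occ=1, LF[7]=C('Y')+1=3+1=4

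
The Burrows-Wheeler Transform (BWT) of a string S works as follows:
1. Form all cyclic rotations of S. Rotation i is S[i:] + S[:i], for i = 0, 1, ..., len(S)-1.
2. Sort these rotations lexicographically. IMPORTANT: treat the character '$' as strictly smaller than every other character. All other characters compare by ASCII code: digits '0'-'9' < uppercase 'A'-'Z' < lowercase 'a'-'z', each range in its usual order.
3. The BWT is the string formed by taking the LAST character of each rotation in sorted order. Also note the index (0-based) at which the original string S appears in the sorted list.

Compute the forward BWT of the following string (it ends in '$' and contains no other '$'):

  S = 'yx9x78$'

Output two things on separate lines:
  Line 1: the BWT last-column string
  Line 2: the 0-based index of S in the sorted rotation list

Answer: 8x7x9y$
6

Derivation:
All 7 rotations (rotation i = S[i:]+S[:i]):
  rot[0] = yx9x78$
  rot[1] = x9x78$y
  rot[2] = 9x78$yx
  rot[3] = x78$yx9
  rot[4] = 78$yx9x
  rot[5] = 8$yx9x7
  rot[6] = $yx9x78
Sorted (with $ < everything):
  sorted[0] = $yx9x78  (last char: '8')
  sorted[1] = 78$yx9x  (last char: 'x')
  sorted[2] = 8$yx9x7  (last char: '7')
  sorted[3] = 9x78$yx  (last char: 'x')
  sorted[4] = x78$yx9  (last char: '9')
  sorted[5] = x9x78$y  (last char: 'y')
  sorted[6] = yx9x78$  (last char: '$')
Last column: 8x7x9y$
Original string S is at sorted index 6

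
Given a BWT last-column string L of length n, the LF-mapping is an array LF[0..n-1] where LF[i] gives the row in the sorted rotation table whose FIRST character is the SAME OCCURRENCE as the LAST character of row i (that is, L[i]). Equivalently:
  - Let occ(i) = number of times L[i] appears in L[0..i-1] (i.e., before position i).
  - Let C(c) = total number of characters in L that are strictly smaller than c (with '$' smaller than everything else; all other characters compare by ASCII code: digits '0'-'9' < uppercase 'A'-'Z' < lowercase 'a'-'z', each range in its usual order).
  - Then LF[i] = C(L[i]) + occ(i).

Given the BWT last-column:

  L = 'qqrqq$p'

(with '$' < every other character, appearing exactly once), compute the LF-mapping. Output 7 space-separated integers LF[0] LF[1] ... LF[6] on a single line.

Answer: 2 3 6 4 5 0 1

Derivation:
Char counts: '$':1, 'p':1, 'q':4, 'r':1
C (first-col start): C('$')=0, C('p')=1, C('q')=2, C('r')=6
L[0]='q': occ=0, LF[0]=C('q')+0=2+0=2
L[1]='q': occ=1, LF[1]=C('q')+1=2+1=3
L[2]='r': occ=0, LF[2]=C('r')+0=6+0=6
L[3]='q': occ=2, LF[3]=C('q')+2=2+2=4
L[4]='q': occ=3, LF[4]=C('q')+3=2+3=5
L[5]='$': occ=0, LF[5]=C('$')+0=0+0=0
L[6]='p': occ=0, LF[6]=C('p')+0=1+0=1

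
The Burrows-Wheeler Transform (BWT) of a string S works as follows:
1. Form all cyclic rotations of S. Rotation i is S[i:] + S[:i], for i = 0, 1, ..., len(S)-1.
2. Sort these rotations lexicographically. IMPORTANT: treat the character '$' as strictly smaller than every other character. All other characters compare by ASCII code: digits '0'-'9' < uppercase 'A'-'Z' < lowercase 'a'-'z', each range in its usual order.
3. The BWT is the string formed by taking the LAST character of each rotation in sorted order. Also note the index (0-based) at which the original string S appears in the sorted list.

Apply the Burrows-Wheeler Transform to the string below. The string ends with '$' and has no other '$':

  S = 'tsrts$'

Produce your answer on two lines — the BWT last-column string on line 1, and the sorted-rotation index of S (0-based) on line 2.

All 6 rotations (rotation i = S[i:]+S[:i]):
  rot[0] = tsrts$
  rot[1] = srts$t
  rot[2] = rts$ts
  rot[3] = ts$tsr
  rot[4] = s$tsrt
  rot[5] = $tsrts
Sorted (with $ < everything):
  sorted[0] = $tsrts  (last char: 's')
  sorted[1] = rts$ts  (last char: 's')
  sorted[2] = s$tsrt  (last char: 't')
  sorted[3] = srts$t  (last char: 't')
  sorted[4] = ts$tsr  (last char: 'r')
  sorted[5] = tsrts$  (last char: '$')
Last column: ssttr$
Original string S is at sorted index 5

Answer: ssttr$
5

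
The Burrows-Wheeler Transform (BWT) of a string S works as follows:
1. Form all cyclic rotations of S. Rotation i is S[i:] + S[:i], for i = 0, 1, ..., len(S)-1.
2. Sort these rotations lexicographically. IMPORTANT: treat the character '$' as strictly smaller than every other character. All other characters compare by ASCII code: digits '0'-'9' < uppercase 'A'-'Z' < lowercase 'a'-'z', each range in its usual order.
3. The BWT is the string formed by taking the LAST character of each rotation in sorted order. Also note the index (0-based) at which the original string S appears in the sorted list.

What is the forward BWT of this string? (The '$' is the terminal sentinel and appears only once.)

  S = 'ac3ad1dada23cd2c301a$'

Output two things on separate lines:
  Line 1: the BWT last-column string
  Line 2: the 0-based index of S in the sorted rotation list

All 21 rotations (rotation i = S[i:]+S[:i]):
  rot[0] = ac3ad1dada23cd2c301a$
  rot[1] = c3ad1dada23cd2c301a$a
  rot[2] = 3ad1dada23cd2c301a$ac
  rot[3] = ad1dada23cd2c301a$ac3
  rot[4] = d1dada23cd2c301a$ac3a
  rot[5] = 1dada23cd2c301a$ac3ad
  rot[6] = dada23cd2c301a$ac3ad1
  rot[7] = ada23cd2c301a$ac3ad1d
  rot[8] = da23cd2c301a$ac3ad1da
  rot[9] = a23cd2c301a$ac3ad1dad
  rot[10] = 23cd2c301a$ac3ad1dada
  rot[11] = 3cd2c301a$ac3ad1dada2
  rot[12] = cd2c301a$ac3ad1dada23
  rot[13] = d2c301a$ac3ad1dada23c
  rot[14] = 2c301a$ac3ad1dada23cd
  rot[15] = c301a$ac3ad1dada23cd2
  rot[16] = 301a$ac3ad1dada23cd2c
  rot[17] = 01a$ac3ad1dada23cd2c3
  rot[18] = 1a$ac3ad1dada23cd2c30
  rot[19] = a$ac3ad1dada23cd2c301
  rot[20] = $ac3ad1dada23cd2c301a
Sorted (with $ < everything):
  sorted[0] = $ac3ad1dada23cd2c301a  (last char: 'a')
  sorted[1] = 01a$ac3ad1dada23cd2c3  (last char: '3')
  sorted[2] = 1a$ac3ad1dada23cd2c30  (last char: '0')
  sorted[3] = 1dada23cd2c301a$ac3ad  (last char: 'd')
  sorted[4] = 23cd2c301a$ac3ad1dada  (last char: 'a')
  sorted[5] = 2c301a$ac3ad1dada23cd  (last char: 'd')
  sorted[6] = 301a$ac3ad1dada23cd2c  (last char: 'c')
  sorted[7] = 3ad1dada23cd2c301a$ac  (last char: 'c')
  sorted[8] = 3cd2c301a$ac3ad1dada2  (last char: '2')
  sorted[9] = a$ac3ad1dada23cd2c301  (last char: '1')
  sorted[10] = a23cd2c301a$ac3ad1dad  (last char: 'd')
  sorted[11] = ac3ad1dada23cd2c301a$  (last char: '$')
  sorted[12] = ad1dada23cd2c301a$ac3  (last char: '3')
  sorted[13] = ada23cd2c301a$ac3ad1d  (last char: 'd')
  sorted[14] = c301a$ac3ad1dada23cd2  (last char: '2')
  sorted[15] = c3ad1dada23cd2c301a$a  (last char: 'a')
  sorted[16] = cd2c301a$ac3ad1dada23  (last char: '3')
  sorted[17] = d1dada23cd2c301a$ac3a  (last char: 'a')
  sorted[18] = d2c301a$ac3ad1dada23c  (last char: 'c')
  sorted[19] = da23cd2c301a$ac3ad1da  (last char: 'a')
  sorted[20] = dada23cd2c301a$ac3ad1  (last char: '1')
Last column: a30dadcc21d$3d2a3aca1
Original string S is at sorted index 11

Answer: a30dadcc21d$3d2a3aca1
11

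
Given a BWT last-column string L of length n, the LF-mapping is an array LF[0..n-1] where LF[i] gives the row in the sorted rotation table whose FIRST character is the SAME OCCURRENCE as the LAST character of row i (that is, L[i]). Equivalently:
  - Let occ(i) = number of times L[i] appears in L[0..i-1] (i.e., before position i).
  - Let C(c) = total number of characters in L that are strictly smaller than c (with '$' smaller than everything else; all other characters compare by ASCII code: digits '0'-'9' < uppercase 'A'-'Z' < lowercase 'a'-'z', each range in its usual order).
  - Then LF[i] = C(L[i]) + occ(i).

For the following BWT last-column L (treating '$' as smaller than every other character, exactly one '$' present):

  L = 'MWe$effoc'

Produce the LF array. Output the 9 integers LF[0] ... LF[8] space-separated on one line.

Answer: 1 2 4 0 5 6 7 8 3

Derivation:
Char counts: '$':1, 'M':1, 'W':1, 'c':1, 'e':2, 'f':2, 'o':1
C (first-col start): C('$')=0, C('M')=1, C('W')=2, C('c')=3, C('e')=4, C('f')=6, C('o')=8
L[0]='M': occ=0, LF[0]=C('M')+0=1+0=1
L[1]='W': occ=0, LF[1]=C('W')+0=2+0=2
L[2]='e': occ=0, LF[2]=C('e')+0=4+0=4
L[3]='$': occ=0, LF[3]=C('$')+0=0+0=0
L[4]='e': occ=1, LF[4]=C('e')+1=4+1=5
L[5]='f': occ=0, LF[5]=C('f')+0=6+0=6
L[6]='f': occ=1, LF[6]=C('f')+1=6+1=7
L[7]='o': occ=0, LF[7]=C('o')+0=8+0=8
L[8]='c': occ=0, LF[8]=C('c')+0=3+0=3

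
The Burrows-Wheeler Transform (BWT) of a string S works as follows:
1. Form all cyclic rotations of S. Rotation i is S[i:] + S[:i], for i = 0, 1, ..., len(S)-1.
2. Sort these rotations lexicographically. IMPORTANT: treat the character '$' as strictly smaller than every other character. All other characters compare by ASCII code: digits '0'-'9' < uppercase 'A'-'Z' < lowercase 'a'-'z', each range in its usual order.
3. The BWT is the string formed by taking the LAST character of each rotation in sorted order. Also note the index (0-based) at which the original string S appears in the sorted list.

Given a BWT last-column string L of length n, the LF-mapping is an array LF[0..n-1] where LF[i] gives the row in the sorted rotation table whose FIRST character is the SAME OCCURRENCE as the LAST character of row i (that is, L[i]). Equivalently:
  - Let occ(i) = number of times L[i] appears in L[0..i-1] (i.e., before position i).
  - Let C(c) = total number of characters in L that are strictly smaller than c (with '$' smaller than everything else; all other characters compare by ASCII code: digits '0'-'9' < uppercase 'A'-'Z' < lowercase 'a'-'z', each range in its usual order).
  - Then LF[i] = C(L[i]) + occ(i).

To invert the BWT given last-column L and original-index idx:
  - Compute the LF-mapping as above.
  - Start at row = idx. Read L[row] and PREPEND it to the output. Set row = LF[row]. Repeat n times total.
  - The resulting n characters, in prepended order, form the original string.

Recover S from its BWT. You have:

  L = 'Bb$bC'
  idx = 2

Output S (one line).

LF mapping: 1 3 0 4 2
Walk LF starting at row 2, prepending L[row]:
  step 1: row=2, L[2]='$', prepend. Next row=LF[2]=0
  step 2: row=0, L[0]='B', prepend. Next row=LF[0]=1
  step 3: row=1, L[1]='b', prepend. Next row=LF[1]=3
  step 4: row=3, L[3]='b', prepend. Next row=LF[3]=4
  step 5: row=4, L[4]='C', prepend. Next row=LF[4]=2
Reversed output: CbbB$

Answer: CbbB$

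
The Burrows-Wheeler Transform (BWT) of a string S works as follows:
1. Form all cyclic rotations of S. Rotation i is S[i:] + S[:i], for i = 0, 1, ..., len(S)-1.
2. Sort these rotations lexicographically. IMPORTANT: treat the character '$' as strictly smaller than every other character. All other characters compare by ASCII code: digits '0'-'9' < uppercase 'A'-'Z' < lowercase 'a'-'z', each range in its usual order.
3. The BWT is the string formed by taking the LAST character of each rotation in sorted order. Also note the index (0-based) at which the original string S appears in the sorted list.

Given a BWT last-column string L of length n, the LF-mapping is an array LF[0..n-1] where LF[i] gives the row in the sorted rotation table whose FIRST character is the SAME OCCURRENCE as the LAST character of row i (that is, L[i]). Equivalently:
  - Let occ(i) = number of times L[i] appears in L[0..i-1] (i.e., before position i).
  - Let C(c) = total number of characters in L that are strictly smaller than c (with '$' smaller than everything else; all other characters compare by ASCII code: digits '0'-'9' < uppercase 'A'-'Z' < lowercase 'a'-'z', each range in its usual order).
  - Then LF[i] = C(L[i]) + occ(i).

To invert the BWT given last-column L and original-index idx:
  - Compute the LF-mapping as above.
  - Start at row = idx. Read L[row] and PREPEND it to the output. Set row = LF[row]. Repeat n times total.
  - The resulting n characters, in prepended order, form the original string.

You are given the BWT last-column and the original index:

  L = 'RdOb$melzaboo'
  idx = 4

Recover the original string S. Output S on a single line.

LF mapping: 2 6 1 4 0 9 7 8 12 3 5 10 11
Walk LF starting at row 4, prepending L[row]:
  step 1: row=4, L[4]='$', prepend. Next row=LF[4]=0
  step 2: row=0, L[0]='R', prepend. Next row=LF[0]=2
  step 3: row=2, L[2]='O', prepend. Next row=LF[2]=1
  step 4: row=1, L[1]='d', prepend. Next row=LF[1]=6
  step 5: row=6, L[6]='e', prepend. Next row=LF[6]=7
  step 6: row=7, L[7]='l', prepend. Next row=LF[7]=8
  step 7: row=8, L[8]='z', prepend. Next row=LF[8]=12
  step 8: row=12, L[12]='o', prepend. Next row=LF[12]=11
  step 9: row=11, L[11]='o', prepend. Next row=LF[11]=10
  step 10: row=10, L[10]='b', prepend. Next row=LF[10]=5
  step 11: row=5, L[5]='m', prepend. Next row=LF[5]=9
  step 12: row=9, L[9]='a', prepend. Next row=LF[9]=3
  step 13: row=3, L[3]='b', prepend. Next row=LF[3]=4
Reversed output: bamboozledOR$

Answer: bamboozledOR$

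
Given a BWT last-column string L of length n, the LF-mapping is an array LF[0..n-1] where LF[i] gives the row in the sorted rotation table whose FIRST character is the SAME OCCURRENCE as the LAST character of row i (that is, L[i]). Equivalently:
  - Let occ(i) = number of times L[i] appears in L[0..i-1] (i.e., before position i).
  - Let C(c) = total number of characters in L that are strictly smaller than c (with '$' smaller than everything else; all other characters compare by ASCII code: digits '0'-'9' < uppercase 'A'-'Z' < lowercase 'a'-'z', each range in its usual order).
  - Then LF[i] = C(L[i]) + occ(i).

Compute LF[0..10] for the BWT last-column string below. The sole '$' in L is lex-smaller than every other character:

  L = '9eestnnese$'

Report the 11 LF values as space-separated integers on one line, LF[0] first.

Answer: 1 2 3 8 10 6 7 4 9 5 0

Derivation:
Char counts: '$':1, '9':1, 'e':4, 'n':2, 's':2, 't':1
C (first-col start): C('$')=0, C('9')=1, C('e')=2, C('n')=6, C('s')=8, C('t')=10
L[0]='9': occ=0, LF[0]=C('9')+0=1+0=1
L[1]='e': occ=0, LF[1]=C('e')+0=2+0=2
L[2]='e': occ=1, LF[2]=C('e')+1=2+1=3
L[3]='s': occ=0, LF[3]=C('s')+0=8+0=8
L[4]='t': occ=0, LF[4]=C('t')+0=10+0=10
L[5]='n': occ=0, LF[5]=C('n')+0=6+0=6
L[6]='n': occ=1, LF[6]=C('n')+1=6+1=7
L[7]='e': occ=2, LF[7]=C('e')+2=2+2=4
L[8]='s': occ=1, LF[8]=C('s')+1=8+1=9
L[9]='e': occ=3, LF[9]=C('e')+3=2+3=5
L[10]='$': occ=0, LF[10]=C('$')+0=0+0=0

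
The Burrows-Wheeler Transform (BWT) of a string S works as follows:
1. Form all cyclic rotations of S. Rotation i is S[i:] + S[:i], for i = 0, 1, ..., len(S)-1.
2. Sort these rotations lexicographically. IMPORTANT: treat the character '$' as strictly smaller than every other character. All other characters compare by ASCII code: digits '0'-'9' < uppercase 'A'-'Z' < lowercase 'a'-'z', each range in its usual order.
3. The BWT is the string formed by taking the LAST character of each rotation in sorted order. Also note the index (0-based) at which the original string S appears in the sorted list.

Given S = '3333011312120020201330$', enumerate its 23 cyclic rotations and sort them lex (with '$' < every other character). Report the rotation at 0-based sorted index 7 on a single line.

Answer: 11312120020201330$33330

Derivation:
All 23 rotations (rotation i = S[i:]+S[:i]):
  rot[0] = 3333011312120020201330$
  rot[1] = 333011312120020201330$3
  rot[2] = 33011312120020201330$33
  rot[3] = 3011312120020201330$333
  rot[4] = 011312120020201330$3333
  rot[5] = 11312120020201330$33330
  rot[6] = 1312120020201330$333301
  rot[7] = 312120020201330$3333011
  rot[8] = 12120020201330$33330113
  rot[9] = 2120020201330$333301131
  rot[10] = 120020201330$3333011312
  rot[11] = 20020201330$33330113121
  rot[12] = 0020201330$333301131212
  rot[13] = 020201330$3333011312120
  rot[14] = 20201330$33330113121200
  rot[15] = 0201330$333301131212002
  rot[16] = 201330$3333011312120020
  rot[17] = 01330$33330113121200202
  rot[18] = 1330$333301131212002020
  rot[19] = 330$3333011312120020201
  rot[20] = 30$33330113121200202013
  rot[21] = 0$333301131212002020133
  rot[22] = $3333011312120020201330
Sorted (with $ < everything):
  sorted[0] = $3333011312120020201330
  sorted[1] = 0$333301131212002020133
  sorted[2] = 0020201330$333301131212
  sorted[3] = 011312120020201330$3333
  sorted[4] = 01330$33330113121200202
  sorted[5] = 0201330$333301131212002
  sorted[6] = 020201330$3333011312120
  sorted[7] = 11312120020201330$33330
  sorted[8] = 120020201330$3333011312
  sorted[9] = 12120020201330$33330113
  sorted[10] = 1312120020201330$333301
  sorted[11] = 1330$333301131212002020
  sorted[12] = 20020201330$33330113121
  sorted[13] = 201330$3333011312120020
  sorted[14] = 20201330$33330113121200
  sorted[15] = 2120020201330$333301131
  sorted[16] = 30$33330113121200202013
  sorted[17] = 3011312120020201330$333
  sorted[18] = 312120020201330$3333011
  sorted[19] = 330$3333011312120020201
  sorted[20] = 33011312120020201330$33
  sorted[21] = 333011312120020201330$3
  sorted[22] = 3333011312120020201330$
sorted[7] = 11312120020201330$33330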